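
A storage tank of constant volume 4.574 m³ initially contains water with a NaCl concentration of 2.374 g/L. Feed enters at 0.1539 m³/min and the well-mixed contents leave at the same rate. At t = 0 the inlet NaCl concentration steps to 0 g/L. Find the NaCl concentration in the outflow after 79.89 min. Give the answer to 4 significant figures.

0.1615 g/L

Species balance on the tank: V dC/dt = Q(C_in − C).
Rewrite as dC/dt + C/τ = C_in/τ, τ = V/Q = 29.7206 min.
Integrating: C(t) = C_in + (C₀ − C_in) e^(−t/τ).
C(79.89) = 0 + (2.374 − 0)·e^(−79.89/29.7206) = 0 + (2.37400)·0.0680145 = 0.161466 g/L.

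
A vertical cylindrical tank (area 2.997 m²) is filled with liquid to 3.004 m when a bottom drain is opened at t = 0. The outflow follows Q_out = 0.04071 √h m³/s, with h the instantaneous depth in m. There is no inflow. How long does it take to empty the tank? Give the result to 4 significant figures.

255.2 s

A dh/dt = −Q_out = −0.04071 √h.
Separate and integrate: 2(√h − √h₀) = −(0.04071/A) t.
Tank is empty when √h = 0: t_empty = 2A√h₀/0.04071.
t_empty = 2·2.997·√3.004/0.04071 = 5.99400·1.73321/0.04071 = 255.191 s.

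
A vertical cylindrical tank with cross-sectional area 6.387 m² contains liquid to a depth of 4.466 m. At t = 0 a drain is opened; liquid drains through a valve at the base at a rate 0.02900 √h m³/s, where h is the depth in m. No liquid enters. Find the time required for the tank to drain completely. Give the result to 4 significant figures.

930.9 s

With no inflow, A dh/dt = −0.02900 √h.
∫ h^(−1/2) dh = −(0.02900/A) ∫ dt, giving 2√h = 2√h₀ − (0.02900/A) t.
Set h = 0: 2√h₀ = (0.02900/A) t_empty ⇒ t_empty = 2A√h₀/0.02900.
t_empty = 2·6.387·√4.466/0.02900 = 12.7740·2.11329/0.02900 = 930.868 s.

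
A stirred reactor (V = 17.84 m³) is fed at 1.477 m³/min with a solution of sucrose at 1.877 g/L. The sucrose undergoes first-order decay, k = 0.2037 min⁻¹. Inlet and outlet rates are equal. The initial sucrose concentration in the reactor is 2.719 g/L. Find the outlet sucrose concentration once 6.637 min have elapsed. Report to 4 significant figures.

V dC/dt = Q(C_in − C) − k V C.
dC/dt = (Q/V) C_in − (Q/V + k) C; effective rate a = Q/V + k = 0.0827915 + 0.2037 = 0.286491 min⁻¹.
C_ss = Q C_in/(Q + kV) = 0.542423 g/L; C(t) = C_ss + (C₀ − C_ss) e^(−a t).
C(6.637) = 0.542423 + (2.17658)·e^(−0.286491·6.637) = 0.542423 + (2.17658)·0.149353 = 0.867501 g/L.

0.8675 g/L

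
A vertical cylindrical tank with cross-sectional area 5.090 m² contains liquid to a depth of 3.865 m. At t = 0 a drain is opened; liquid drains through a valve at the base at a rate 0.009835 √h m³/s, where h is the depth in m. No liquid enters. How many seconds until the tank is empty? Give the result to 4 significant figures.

With no inflow, A dh/dt = −0.009835 √h.
This is separable: 2 d(√h)/dt = −0.009835/A, so √h = √h₀ − (0.009835/(2A)) t.
Tank is empty when √h = 0: t_empty = 2A√h₀/0.009835.
t_empty = 2·5.090·√3.865/0.009835 = 10.1800·1.96596/0.009835 = 2034.92 s.

2035 s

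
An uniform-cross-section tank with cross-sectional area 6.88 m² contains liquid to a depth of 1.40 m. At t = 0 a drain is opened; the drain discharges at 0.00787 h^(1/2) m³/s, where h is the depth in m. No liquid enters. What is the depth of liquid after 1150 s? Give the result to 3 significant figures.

With no inflow, A dh/dt = −0.00787 √h.
This is separable: 2 d(√h)/dt = −0.00787/A, so √h = √h₀ − (0.00787/(2A)) t.
√h = √1.40 − 0.00787·1150/(2·6.88) = 1.1832 − 0.65774 = 0.52548.
h = 0.52548² = 0.27613 m.

0.276 m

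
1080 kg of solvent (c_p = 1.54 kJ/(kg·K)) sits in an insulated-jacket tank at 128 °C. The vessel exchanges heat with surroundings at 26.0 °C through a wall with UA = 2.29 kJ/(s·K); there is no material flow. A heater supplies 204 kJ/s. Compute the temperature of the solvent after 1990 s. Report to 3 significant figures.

Energy balance: M c_p dT/dt = −UA(T − T_amb) + Q̇.
dT/dt = (T_ss − T)/τ with T_ss = T_amb + Q̇/UA = 26.0 + 204/2.29 = 115.08 °C, τ = M c_p/UA = 1080·1.54/2.29 = 726.29 s.
Solution: T(t) = T_ss + (T₀ − T_ss) e^(−t/τ).
T(1990) = 115.08 + (12.917)·0.064573 = 115.92 °C.

116 °C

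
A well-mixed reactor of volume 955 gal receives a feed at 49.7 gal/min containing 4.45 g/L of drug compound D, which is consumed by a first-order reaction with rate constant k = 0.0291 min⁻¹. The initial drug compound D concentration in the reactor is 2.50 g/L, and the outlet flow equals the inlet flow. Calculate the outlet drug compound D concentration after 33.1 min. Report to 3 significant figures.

2.83 g/L

Species balance: V dC/dt = Q C_in − Q C − k V C.
This is linear with rate a = Q/V + k = 0.081142 min⁻¹.
C_ss = Q C_in/(Q + kV) = 2.8541 g/L; C(t) = C_ss + (C₀ − C_ss) e^(−a t).
C(33.1) = 2.8541 + (-0.35409)·e^(−0.081142·33.1) = 2.8541 + (-0.35409)·0.068167 = 2.8300 g/L.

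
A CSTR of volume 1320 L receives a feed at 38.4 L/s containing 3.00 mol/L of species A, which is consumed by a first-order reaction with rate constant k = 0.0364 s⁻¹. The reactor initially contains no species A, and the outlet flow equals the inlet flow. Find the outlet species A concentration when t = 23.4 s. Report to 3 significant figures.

1.04 mol/L

Species balance: V dC/dt = Q C_in − Q C − k V C.
dC/dt = (Q/V) C_in − (Q/V + k) C; effective rate a = Q/V + k = 0.029091 + 0.0364 = 0.065491 s⁻¹.
C_ss = Q C_in/(Q + kV) = 1.3326 mol/L; C(t) = C_ss + (C₀ − C_ss) e^(−a t).
C(23.4) = 1.3326 + (-1.3326)·e^(−0.065491·23.4) = 1.3326 + (-1.3326)·0.21600 = 1.0448 mol/L.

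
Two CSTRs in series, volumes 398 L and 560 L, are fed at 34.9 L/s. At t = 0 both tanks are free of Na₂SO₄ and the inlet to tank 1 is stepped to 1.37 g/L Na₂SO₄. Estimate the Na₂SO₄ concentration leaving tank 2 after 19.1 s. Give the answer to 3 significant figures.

Time constants: τᵢ = Vᵢ/Q for each well-mixed tank.
τ₁ = 398/34.9 = 11.404 s; τ₂ = 560/34.9 = 16.046 s.
Tank 1: C₁ = C_in(1 − e^(−t/τ₁)). Tank 2 (τ₁ ≠ τ₂): C₂ = C_in[1 − (τ₁ e^(−t/τ₁) − τ₂ e^(−t/τ₂))/(τ₁ − τ₂)].
At t = 19.1: e^(−t/τ₁) = 0.18734, e^(−t/τ₂) = 0.30412.
C₂ = 1.37·[1 − (11.404·0.18734 − 16.046·0.30412)/(-4.6418)] = 1.37·0.40897 = 0.56029 g/L.

0.560 g/L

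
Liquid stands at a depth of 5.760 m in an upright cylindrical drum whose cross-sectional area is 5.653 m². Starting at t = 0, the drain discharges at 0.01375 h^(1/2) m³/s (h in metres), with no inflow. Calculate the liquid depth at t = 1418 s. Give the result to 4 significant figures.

Mass balance (ρ constant): A dh/dt = −0.01375 √h.
Separate and integrate: 2(√h − √h₀) = −(0.01375/A) t.
√h = √5.760 − 0.01375·1418/(2·5.653) = 2.40000 − 1.72453 = 0.675473.
h = 0.675473² = 0.456264 m.

0.4563 m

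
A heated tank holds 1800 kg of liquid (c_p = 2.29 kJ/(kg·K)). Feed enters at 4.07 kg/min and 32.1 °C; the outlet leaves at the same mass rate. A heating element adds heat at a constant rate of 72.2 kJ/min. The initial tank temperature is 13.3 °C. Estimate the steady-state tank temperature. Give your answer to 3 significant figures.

39.8 °C

M c_p dT/dt = ṁ c_p (T_in − T) + Q̇.
At steady state dT/dt = 0 ⇒ T_ss = T_in + Q̇/(ṁ c_p) = 32.1 + 72.2/(4.07·2.29) = 39.847 °C.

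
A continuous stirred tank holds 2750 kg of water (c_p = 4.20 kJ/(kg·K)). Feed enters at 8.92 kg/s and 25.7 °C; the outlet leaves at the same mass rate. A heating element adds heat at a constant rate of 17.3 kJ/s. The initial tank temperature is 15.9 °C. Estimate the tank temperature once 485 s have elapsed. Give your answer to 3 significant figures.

M c_p dT/dt = ṁ c_p (T_in − T) + Q̇.
Rearrange: dT/dt = (T_ss − T)/τ with τ = M/ṁ = 308.30 s and T_ss = T_in + Q̇/(ṁ c_p) = 26.162 °C.
Solution: T(t) = T_ss + (T₀ − T_ss) e^(−t/τ).
T(485) = 26.162 + (-10.262)·e^(−485/308.30) = 26.162 + (-10.262)·0.20739 = 24.034 °C.

24.0 °C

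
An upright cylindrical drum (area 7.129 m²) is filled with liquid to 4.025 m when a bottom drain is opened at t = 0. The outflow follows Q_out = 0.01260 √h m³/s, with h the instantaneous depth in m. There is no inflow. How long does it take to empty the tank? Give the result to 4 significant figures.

2270 s

A dh/dt = −Q_out = −0.01260 √h.
This is separable: 2 d(√h)/dt = −0.01260/A, so √h = √h₀ − (0.01260/(2A)) t.
Tank is empty when √h = 0: t_empty = 2A√h₀/0.01260.
t_empty = 2·7.129·√4.025/0.01260 = 14.2580·2.00624/0.01260 = 2270.24 s.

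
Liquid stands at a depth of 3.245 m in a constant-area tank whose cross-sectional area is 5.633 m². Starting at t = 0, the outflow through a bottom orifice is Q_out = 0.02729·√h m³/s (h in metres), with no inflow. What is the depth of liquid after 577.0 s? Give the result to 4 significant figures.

A dh/dt = −Q_out = −0.02729 √h.
Separate and integrate: 2(√h − √h₀) = −(0.02729/A) t.
√h = √3.245 − 0.02729·577.0/(2·5.633) = 1.80139 − 1.39769 = 0.403702.
h = 0.403702² = 0.162976 m.

0.1630 m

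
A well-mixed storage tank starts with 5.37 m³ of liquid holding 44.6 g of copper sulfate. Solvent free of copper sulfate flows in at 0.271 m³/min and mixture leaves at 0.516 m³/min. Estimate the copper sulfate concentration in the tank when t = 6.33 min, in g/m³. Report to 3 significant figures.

Let m(t) be the amount of copper sulfate. Volume: V(t) = V₀ + (Q_in − Q_out) t = 5.37 − 0.24500 t; V(6.33) = 3.8192 m³.
Species balance (pure solvent in): dm/dt = −Q_out · m/V(t).
dm/m = −Q_out dt/(V₀ − 0.24500 t); integrating gives ln(m/m₀) = −(Q_out/(Q_in−Q_out)) ln(V/V₀).
m = m₀ (V₀/V)^(Q_out/(Q_in−Q_out)) = 44.6 × (5.37/3.8192)^(-2.1061) = 21.758 g.
C = m/V = 21.758/3.8192 = 5.6970 g/m³.

5.70 g/m³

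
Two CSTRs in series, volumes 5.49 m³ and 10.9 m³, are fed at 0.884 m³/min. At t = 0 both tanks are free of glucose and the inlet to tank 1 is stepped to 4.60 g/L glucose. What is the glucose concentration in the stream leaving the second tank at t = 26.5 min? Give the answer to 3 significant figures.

3.58 g/L

Time constants: τᵢ = Vᵢ/Q for each well-mixed tank.
τ₁ = 5.49/0.884 = 6.2104 min; τ₂ = 10.9/0.884 = 12.330 min.
Solving the cascade with C₁(0)=C₂(0)=0 gives C₂(t) = C_in[1 − (τ₁ e^(−t/τ₁) − τ₂ e^(−t/τ₂))/(τ₁ − τ₂)].
At t = 26.5: e^(−t/τ₁) = 0.014023, e^(−t/τ₂) = 0.11658.
C₂ = 4.60·[1 − (6.2104·0.014023 − 12.330·0.11658)/(-6.1199)] = 4.60·0.77935 = 3.5850 g/L.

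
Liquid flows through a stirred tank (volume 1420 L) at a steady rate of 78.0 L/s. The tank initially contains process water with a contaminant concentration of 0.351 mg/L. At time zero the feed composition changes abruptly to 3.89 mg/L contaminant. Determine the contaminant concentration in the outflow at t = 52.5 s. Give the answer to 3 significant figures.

3.69 mg/L

Transient balance on the dissolved component: V dC/dt = Q(C_in − C).
Time constant τ = V/Q = 1420/78.0 = 18.205 s.
C approaches C_in exponentially: C(t) = C_in + (C₀ − C_in) e^(−t/τ).
C(52.5) = 3.89 + (0.351 − 3.89)·e^(−52.5/18.205) = 3.89 + (-3.5390)·0.055922 = 3.6921 mg/L.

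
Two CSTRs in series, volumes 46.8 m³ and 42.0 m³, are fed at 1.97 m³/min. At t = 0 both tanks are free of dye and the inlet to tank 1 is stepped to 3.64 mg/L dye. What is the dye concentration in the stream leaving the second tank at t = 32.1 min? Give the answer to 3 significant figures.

Time constants: τᵢ = Vᵢ/Q for each well-mixed tank.
τ₁ = 46.8/1.97 = 23.756 min; τ₂ = 42.0/1.97 = 21.320 min.
Tank 1: C₁ = C_in(1 − e^(−t/τ₁)). Tank 2 (τ₁ ≠ τ₂): C₂ = C_in[1 − (τ₁ e^(−t/τ₁) − τ₂ e^(−t/τ₂))/(τ₁ − τ₂)].
At t = 32.1: e^(−t/τ₁) = 0.25892, e^(−t/τ₂) = 0.22187.
C₂ = 3.64·[1 − (23.756·0.25892 − 21.320·0.22187)/(2.4365)] = 3.64·0.41689 = 1.5175 mg/L.

1.52 mg/L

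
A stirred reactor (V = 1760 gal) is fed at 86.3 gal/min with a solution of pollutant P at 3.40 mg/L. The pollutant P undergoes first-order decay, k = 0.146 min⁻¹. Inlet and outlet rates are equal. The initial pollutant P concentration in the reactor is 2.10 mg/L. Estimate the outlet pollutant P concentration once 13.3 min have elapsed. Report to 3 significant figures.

0.948 mg/L

Accumulation = in − out − consumed: V dC/dt = Q C_in − Q C − k V C.
This is linear with rate a = Q/V + k = 0.19503 min⁻¹.
C_ss = Q C_in/(Q + kV) = 0.85480 mg/L; C(t) = C_ss + (C₀ − C_ss) e^(−a t).
C(13.3) = 0.85480 + (1.2452)·e^(−0.19503·13.3) = 0.85480 + (1.2452)·0.074724 = 0.94785 mg/L.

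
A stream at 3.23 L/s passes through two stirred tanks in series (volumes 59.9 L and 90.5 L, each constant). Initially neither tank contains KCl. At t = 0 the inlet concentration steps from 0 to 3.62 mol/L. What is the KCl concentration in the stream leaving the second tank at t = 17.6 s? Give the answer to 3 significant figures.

0.651 mol/L

Species balance on tank i: dCᵢ/dt = (Cᵢ₋₁ − Cᵢ)/τᵢ with τᵢ = Vᵢ/Q.
τ₁ = 59.9/3.23 = 18.545 s; τ₂ = 90.5/3.23 = 28.019 s.
Tank 1: C₁ = C_in(1 − e^(−t/τ₁)). Tank 2 (τ₁ ≠ τ₂): C₂ = C_in[1 − (τ₁ e^(−t/τ₁) − τ₂ e^(−t/τ₂))/(τ₁ − τ₂)].
At t = 17.6: e^(−t/τ₁) = 0.38711, e^(−t/τ₂) = 0.53358.
C₂ = 3.62·[1 − (18.545·0.38711 − 28.019·0.53358)/(-9.4737)] = 3.62·0.17971 = 0.65057 mol/L.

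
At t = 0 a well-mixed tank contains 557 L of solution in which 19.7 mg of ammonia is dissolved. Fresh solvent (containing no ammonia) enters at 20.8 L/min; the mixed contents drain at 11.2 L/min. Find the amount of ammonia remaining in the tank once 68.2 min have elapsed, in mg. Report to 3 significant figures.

Let m(t) be the amount of ammonia. Volume: V(t) = V₀ + (Q_in − Q_out) t = 557 + 9.6000 t; V(68.2) = 1211.7 L.
Species balance (pure solvent in): dm/dt = −Q_out · m/V(t).
Separate: dm/m = −Q_out dt/V(t) ⇒ ln(m/m₀) = −(Q_out/(Q_in−Q_out)) ln(V/V₀).
m = m₀ (V₀/V)^(Q_out/(Q_in−Q_out)) = 19.7 × (557/1211.7)^(1.1667) = 7.9554 mg.

7.96 mg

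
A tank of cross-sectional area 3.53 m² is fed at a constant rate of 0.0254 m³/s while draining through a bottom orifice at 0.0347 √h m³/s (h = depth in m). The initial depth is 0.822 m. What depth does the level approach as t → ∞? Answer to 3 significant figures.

Level balance: A dh/dt = 0.0254 − 0.0347 √h. Setting dh/dt = 0:
Q_in = 0.0347 √h_ss ⇒ √h_ss = 0.0254/0.0347 = 0.73199.
h_ss = 0.73199² = 0.53581 m. (Since h₀ = 0.822 m > h_ss, the level will fall toward this value.)

0.536 m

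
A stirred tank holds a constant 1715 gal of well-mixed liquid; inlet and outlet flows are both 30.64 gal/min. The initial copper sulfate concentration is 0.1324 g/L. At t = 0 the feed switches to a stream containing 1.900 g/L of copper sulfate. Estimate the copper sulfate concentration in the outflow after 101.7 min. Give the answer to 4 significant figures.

1.613 g/L

Mass balance on the solute (V constant): V dC/dt = Q(C_in − C).
Rewrite as dC/dt + C/τ = C_in/τ, τ = V/Q = 55.9726 min.
C approaches C_in exponentially: C(t) = C_in + (C₀ − C_in) e^(−t/τ).
C(101.7) = 1.900 + (0.1324 − 1.900)·e^(−101.7/55.9726) = 1.900 + (-1.76760)·0.162519 = 1.61273 g/L.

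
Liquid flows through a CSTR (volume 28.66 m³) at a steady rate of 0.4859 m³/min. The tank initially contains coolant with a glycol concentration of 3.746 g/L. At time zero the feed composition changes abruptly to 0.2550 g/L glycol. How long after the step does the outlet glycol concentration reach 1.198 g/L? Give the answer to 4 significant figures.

77.20 min

Unsteady species balance (constant V, well mixed): V dC/dt = Q(C_in − C), so τ = V/Q = 58.9833 min.
C(t) = C_in + (C₀ − C_in) e^(−t/τ). Set C = 1.198 and solve for t:
e^(−t/τ) = (C − C_in)/(C₀ − C_in) = (1.198 − 0.2550)/(3.746 − 0.2550) = 0.270123
t = −τ ln(…) = 58.9833 × 1.30888 = 77.2019 min.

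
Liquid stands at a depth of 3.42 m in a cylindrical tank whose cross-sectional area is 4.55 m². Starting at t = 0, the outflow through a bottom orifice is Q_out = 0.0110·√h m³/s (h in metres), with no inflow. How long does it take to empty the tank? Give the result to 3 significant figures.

With no inflow, A dh/dt = −0.0110 √h.
∫ h^(−1/2) dh = −(0.0110/A) ∫ dt, giving 2√h = 2√h₀ − (0.0110/A) t.
Set h = 0: 2√h₀ = (0.0110/A) t_empty ⇒ t_empty = 2A√h₀/0.0110.
t_empty = 2·4.55·√3.42/0.0110 = 9.1000·1.8493/0.0110 = 1529.9 s.

1530 s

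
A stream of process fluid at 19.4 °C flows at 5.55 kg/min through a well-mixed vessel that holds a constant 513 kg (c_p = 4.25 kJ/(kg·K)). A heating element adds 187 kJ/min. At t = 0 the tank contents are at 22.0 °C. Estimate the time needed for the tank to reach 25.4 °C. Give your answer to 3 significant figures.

94.0 min

First-law balance (no shaft work): M c_p dT/dt = ṁ c_p (T_in − T) + 187.
τ = M/ṁ = 92.432 min; T_ss = T_in + Q̇/(ṁ c_p) = 27.328 °C.
T(t) = T_ss + (T₀ − T_ss) e^(−t/τ). Set T = 25.4:
e^(−t/τ) = (25.4 − 27.328)/(22.0 − 27.328) = 0.36185
t = −92.432 · ln(0.36185) = 93.959 min.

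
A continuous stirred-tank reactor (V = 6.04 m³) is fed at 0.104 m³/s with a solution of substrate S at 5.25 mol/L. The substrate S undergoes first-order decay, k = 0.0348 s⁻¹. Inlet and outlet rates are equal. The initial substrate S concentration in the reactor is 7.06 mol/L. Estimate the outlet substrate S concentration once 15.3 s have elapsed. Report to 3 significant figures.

Species balance: V dC/dt = Q C_in − Q C − k V C.
This is linear with rate a = Q/V + k = 0.052019 s⁻¹.
C_ss = Q C_in/(Q + kV) = 1.7378 mol/L; C(t) = C_ss + (C₀ − C_ss) e^(−a t).
C(15.3) = 1.7378 + (5.3222)·e^(−0.052019·15.3) = 1.7378 + (5.3222)·0.45118 = 4.1391 mol/L.

4.14 mol/L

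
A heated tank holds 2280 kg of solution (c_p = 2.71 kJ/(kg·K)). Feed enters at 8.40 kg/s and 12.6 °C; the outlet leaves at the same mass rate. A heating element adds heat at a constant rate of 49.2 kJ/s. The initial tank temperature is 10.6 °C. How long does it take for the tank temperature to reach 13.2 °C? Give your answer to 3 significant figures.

Energy balance: M c_p dT/dt = ṁ c_p (T_in − T) + 49.2.
τ = M/ṁ = 271.43 s; T_ss = T_in + Q̇/(ṁ c_p) = 14.761 °C.
T(t) = T_ss + (T₀ − T_ss) e^(−t/τ). Set T = 13.2:
e^(−t/τ) = (13.2 − 14.761)/(10.6 − 14.761) = 0.37520
t = −271.43 · ln(0.37520) = 266.08 s.

266 s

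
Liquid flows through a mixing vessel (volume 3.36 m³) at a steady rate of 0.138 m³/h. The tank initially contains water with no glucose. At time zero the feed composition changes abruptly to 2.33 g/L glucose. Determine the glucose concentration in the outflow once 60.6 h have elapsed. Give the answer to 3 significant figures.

2.14 g/L

Accumulation = in − out for the solute gives V dC/dt = Q(C_in − C).
So dC/dt = (C_in − C)/τ with τ = V/Q = 3.36/0.138 = 24.348 h.
Integrating: C(t) = C_in + (C₀ − C_in) e^(−t/τ).
C(60.6) = 2.33 + (0 − 2.33)·e^(−60.6/24.348) = 2.33 + (-2.3300)·0.082999 = 2.1366 g/L.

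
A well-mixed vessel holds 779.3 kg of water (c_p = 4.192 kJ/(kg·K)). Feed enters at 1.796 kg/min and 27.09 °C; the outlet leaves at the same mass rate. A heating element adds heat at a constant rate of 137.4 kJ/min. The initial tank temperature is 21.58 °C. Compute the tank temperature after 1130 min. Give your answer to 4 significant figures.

43.58 °C

Heat balance on the well-mixed liquid: M c_p dT/dt = ṁ c_p (T_in − T) + 137.4.
Rearrange: dT/dt = (T_ss − T)/τ with τ = M/ṁ = 433.909 min and T_ss = T_in + Q̇/(ṁ c_p) = 45.3398 °C.
Integrating: T(t) = T_ss + (T₀ − T_ss) e^(−t/τ).
T(1130) = 45.3398 + (-23.7598)·e^(−1130/433.909) = 45.3398 + (-23.7598)·0.0739597 = 43.5826 °C.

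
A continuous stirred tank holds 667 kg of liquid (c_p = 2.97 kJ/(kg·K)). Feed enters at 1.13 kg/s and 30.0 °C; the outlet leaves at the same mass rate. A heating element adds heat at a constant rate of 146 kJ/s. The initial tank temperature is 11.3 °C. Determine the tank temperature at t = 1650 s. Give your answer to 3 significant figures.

First-law balance (no shaft work): M c_p dT/dt = ṁ c_p (T_in − T) + 146.
τ = M/ṁ = 590.27 s; T_ss = T_in + Q̇/(ṁ c_p) = 30.0 + 146/(1.13·2.97) = 73.503 °C.
T approaches T_ss exponentially: T(t) = T_ss + (T₀ − T_ss) e^(−t/τ).
T(1650) = 73.503 + (-62.203)·e^(−1650/590.27) = 73.503 + (-62.203)·0.061093 = 69.703 °C.

69.7 °C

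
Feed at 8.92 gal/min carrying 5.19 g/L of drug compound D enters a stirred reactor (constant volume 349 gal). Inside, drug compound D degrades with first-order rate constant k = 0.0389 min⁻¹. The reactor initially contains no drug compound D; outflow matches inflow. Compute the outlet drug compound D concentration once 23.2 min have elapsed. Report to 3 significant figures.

Accumulation = in − out − consumed: V dC/dt = Q C_in − Q C − k V C.
dC/dt = (Q/V) C_in − (Q/V + k) C; effective rate a = Q/V + k = 0.025559 + 0.0389 = 0.064459 min⁻¹.
C_ss = Q C_in/(Q + kV) = 2.0579 g/L; C(t) = C_ss + (C₀ − C_ss) e^(−a t).
C(23.2) = 2.0579 + (-2.0579)·e^(−0.064459·23.2) = 2.0579 + (-2.0579)·0.22415 = 1.5966 g/L.

1.60 g/L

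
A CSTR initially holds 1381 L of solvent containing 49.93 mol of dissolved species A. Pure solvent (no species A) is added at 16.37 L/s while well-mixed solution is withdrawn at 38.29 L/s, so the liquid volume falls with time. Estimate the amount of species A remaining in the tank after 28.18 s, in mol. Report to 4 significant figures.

Total volume: dV/dt = Q_in − Q_out = -21.9200 L/s, so V(t) = 1381 − 21.9200 t and V(28.18) = 763.294 L.
Species balance (pure solvent in): dm/dt = −Q_out · m/V(t).
Separate: dm/m = −Q_out dt/V(t) ⇒ ln(m/m₀) = −(Q_out/(Q_in−Q_out)) ln(V/V₀).
m = m₀ (V₀/V)^(Q_out/(Q_in−Q_out)) = 49.93 × (1381/763.294)^(-1.74681) = 17.7238 mol.

17.72 mol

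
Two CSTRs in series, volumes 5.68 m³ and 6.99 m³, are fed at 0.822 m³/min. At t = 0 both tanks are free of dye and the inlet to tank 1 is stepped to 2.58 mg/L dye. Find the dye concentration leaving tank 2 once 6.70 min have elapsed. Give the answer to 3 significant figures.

0.561 mg/L

Species balance on tank i: dCᵢ/dt = (Cᵢ₋₁ − Cᵢ)/τᵢ with τᵢ = Vᵢ/Q.
τ₁ = 5.68/0.822 = 6.9100 min; τ₂ = 6.99/0.822 = 8.5036 min.
Tank 1: C₁ = C_in(1 − e^(−t/τ₁)). Tank 2 (τ₁ ≠ τ₂): C₂ = C_in[1 − (τ₁ e^(−t/τ₁) − τ₂ e^(−t/τ₂))/(τ₁ − τ₂)].
At t = 6.70: e^(−t/τ₁) = 0.37923, e^(−t/τ₂) = 0.45480.
C₂ = 2.58·[1 − (6.9100·0.37923 − 8.5036·0.45480)/(-1.5937)] = 2.58·0.21754 = 0.56124 mg/L.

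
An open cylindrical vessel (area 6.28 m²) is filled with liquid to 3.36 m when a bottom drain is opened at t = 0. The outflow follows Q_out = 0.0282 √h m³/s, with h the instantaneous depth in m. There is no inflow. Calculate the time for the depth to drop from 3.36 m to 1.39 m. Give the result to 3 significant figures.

A dh/dt = −Q_out = −0.0282 √h.
This is separable: 2 d(√h)/dt = −0.0282/A, so √h = √h₀ − (0.0282/(2A)) t.
t = 2A(√h₀ − √h)/0.0282 = 2·6.28·(√3.36 − √1.39)/0.0282
  = 12.560 × (1.8330 − 1.1790) / 0.0282 = 291.31 s.

291 s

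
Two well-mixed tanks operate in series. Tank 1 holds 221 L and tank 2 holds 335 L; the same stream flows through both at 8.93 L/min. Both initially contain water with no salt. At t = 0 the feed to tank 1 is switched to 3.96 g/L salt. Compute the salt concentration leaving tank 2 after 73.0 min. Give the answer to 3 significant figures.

Each tank obeys Vᵢ dCᵢ/dt = Q(Cᵢ₋₁ − Cᵢ), so τᵢ = Vᵢ/Q.
τ₁ = 221/8.93 = 24.748 min; τ₂ = 335/8.93 = 37.514 min.
Solving the cascade with C₁(0)=C₂(0)=0 gives C₂(t) = C_in[1 − (τ₁ e^(−t/τ₁) − τ₂ e^(−t/τ₂))/(τ₁ − τ₂)].
At t = 73.0: e^(−t/τ₁) = 0.052354, e^(−t/τ₂) = 0.14285.
C₂ = 3.96·[1 − (24.748·0.052354 − 37.514·0.14285)/(-12.766)] = 3.96·0.68171 = 2.6996 g/L.

2.70 g/L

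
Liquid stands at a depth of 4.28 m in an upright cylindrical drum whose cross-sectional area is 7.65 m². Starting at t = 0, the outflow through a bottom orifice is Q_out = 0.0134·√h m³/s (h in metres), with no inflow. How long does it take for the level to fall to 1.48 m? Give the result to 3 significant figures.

With no inflow, A dh/dt = −0.0134 √h.
Separate and integrate: 2(√h − √h₀) = −(0.0134/A) t.
t = 2A(√h₀ − √h)/0.0134 = 2·7.65·(√4.28 − √1.48)/0.0134
  = 15.300 × (2.0688 − 1.2166) / 0.0134 = 973.11 s.

973 s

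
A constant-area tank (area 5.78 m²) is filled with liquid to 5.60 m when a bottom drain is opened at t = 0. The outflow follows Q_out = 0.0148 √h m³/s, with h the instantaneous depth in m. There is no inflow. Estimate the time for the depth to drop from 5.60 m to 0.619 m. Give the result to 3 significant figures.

1230 s

With no inflow, A dh/dt = −0.0148 √h.
Separate and integrate: 2(√h − √h₀) = −(0.0148/A) t.
t = 2A(√h₀ − √h)/0.0148 = 2·5.78·(√5.60 − √0.619)/0.0148
  = 11.560 × (2.3664 − 0.78677) / 0.0148 = 1233.8 s.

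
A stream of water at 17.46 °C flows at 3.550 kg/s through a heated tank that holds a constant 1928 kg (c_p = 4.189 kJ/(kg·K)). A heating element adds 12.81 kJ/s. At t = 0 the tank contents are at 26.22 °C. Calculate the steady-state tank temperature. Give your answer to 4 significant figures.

18.32 °C

Energy balance: M c_p dT/dt = ṁ c_p (T_in − T) + 12.81.
At steady state dT/dt = 0 ⇒ T_ss = T_in + Q̇/(ṁ c_p) = 17.46 + 12.81/(3.550·4.189) = 18.3214 °C.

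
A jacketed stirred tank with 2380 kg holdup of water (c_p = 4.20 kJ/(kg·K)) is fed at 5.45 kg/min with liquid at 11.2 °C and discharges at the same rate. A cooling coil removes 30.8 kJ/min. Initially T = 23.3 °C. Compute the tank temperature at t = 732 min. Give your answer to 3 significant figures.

12.4 °C

M c_p dT/dt = ṁ c_p (T_in − T) − Q̇.
τ = M/ṁ = 436.70 min; T_ss = T_in − Q̇/(ṁ c_p) = 11.2 − 30.8/(5.45·4.20) = 9.8544 °C.
Solution: T(t) = T_ss + (T₀ − T_ss) e^(−t/τ).
T(732) = 9.8544 + (13.446)·e^(−732/436.70) = 9.8544 + (13.446)·0.18708 = 12.370 °C.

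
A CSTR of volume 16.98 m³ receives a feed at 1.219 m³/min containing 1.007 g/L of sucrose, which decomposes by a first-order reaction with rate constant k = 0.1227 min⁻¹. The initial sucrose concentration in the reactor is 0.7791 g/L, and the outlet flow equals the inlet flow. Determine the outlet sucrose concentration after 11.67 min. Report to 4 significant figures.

0.4138 g/L

V dC/dt = Q(C_in − C) − k V C.
dC/dt = (Q/V) C_in − (Q/V + k) C; effective rate a = Q/V + k = 0.0717903 + 0.1227 = 0.194490 min⁻¹.
C_ss = Q C_in/(Q + kV) = 0.371704 g/L; C(t) = C_ss + (C₀ − C_ss) e^(−a t).
C(11.67) = 0.371704 + (0.407396)·e^(−0.194490·11.67) = 0.371704 + (0.407396)·0.103343 = 0.413806 g/L.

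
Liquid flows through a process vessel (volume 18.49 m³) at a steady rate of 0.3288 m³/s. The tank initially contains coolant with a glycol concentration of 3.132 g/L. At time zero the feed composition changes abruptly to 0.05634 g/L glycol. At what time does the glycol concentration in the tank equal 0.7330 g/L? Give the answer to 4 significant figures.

85.15 s

Species balance on the tank: V dC/dt = Q(C_in − C), so τ = V/Q = 56.2348 s.
C(t) = C_in + (C₀ − C_in) e^(−t/τ). Set C = 0.7330 and solve for t:
e^(−t/τ) = (C − C_in)/(C₀ − C_in) = (0.7330 − 0.05634)/(3.132 − 0.05634) = 0.220005
t = −τ ln(…) = 56.2348 × 1.51411 = 85.1454 s.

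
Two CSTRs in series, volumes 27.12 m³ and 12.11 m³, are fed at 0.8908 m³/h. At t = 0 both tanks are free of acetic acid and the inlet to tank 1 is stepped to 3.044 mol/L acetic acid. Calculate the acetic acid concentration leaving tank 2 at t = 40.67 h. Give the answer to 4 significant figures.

Species balance on tank i: dCᵢ/dt = (Cᵢ₋₁ − Cᵢ)/τᵢ with τᵢ = Vᵢ/Q.
τ₁ = 27.12/0.8908 = 30.4445 h; τ₂ = 12.11/0.8908 = 13.5945 h.
Solving the cascade with C₁(0)=C₂(0)=0 gives C₂(t) = C_in[1 − (τ₁ e^(−t/τ₁) − τ₂ e^(−t/τ₂))/(τ₁ − τ₂)].
At t = 40.67: e^(−t/τ₁) = 0.262929, e^(−t/τ₂) = 0.0502047.
C₂ = 3.044·[1 − (30.4445·0.262929 − 13.5945·0.0502047)/(16.8500)] = 3.044·0.565446 = 1.72122 mol/L.

1.721 mol/L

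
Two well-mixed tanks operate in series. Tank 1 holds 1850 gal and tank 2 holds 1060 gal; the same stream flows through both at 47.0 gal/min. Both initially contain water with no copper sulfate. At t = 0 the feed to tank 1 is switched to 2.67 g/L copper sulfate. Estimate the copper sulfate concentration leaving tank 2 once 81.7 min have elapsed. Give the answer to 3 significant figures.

Each tank obeys Vᵢ dCᵢ/dt = Q(Cᵢ₋₁ − Cᵢ), so τᵢ = Vᵢ/Q.
τ₁ = 1850/47.0 = 39.362 min; τ₂ = 1060/47.0 = 22.553 min.
Tank 1: C₁ = C_in(1 − e^(−t/τ₁)). Tank 2 (τ₁ ≠ τ₂): C₂ = C_in[1 − (τ₁ e^(−t/τ₁) − τ₂ e^(−t/τ₂))/(τ₁ − τ₂)].
At t = 81.7: e^(−t/τ₁) = 0.12548, e^(−t/τ₂) = 0.026715.
C₂ = 2.67·[1 − (39.362·0.12548 − 22.553·0.026715)/(16.809)] = 2.67·0.74200 = 1.9811 g/L.

1.98 g/L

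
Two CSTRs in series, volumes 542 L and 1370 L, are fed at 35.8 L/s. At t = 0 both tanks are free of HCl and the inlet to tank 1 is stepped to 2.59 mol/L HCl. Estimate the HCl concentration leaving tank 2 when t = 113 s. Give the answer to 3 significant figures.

2.37 mol/L

Species balance on tank i: dCᵢ/dt = (Cᵢ₋₁ − Cᵢ)/τᵢ with τᵢ = Vᵢ/Q.
τ₁ = 542/35.8 = 15.140 s; τ₂ = 1370/35.8 = 38.268 s.
Tank 1: C₁ = C_in(1 − e^(−t/τ₁)). Tank 2 (τ₁ ≠ τ₂): C₂ = C_in[1 − (τ₁ e^(−t/τ₁) − τ₂ e^(−t/τ₂))/(τ₁ − τ₂)].
At t = 113: e^(−t/τ₁) = 0.00057345, e^(−t/τ₂) = 0.052191.
C₂ = 2.59·[1 − (15.140·0.00057345 − 38.268·0.052191)/(-23.128)] = 2.59·0.91402 = 2.3673 mol/L.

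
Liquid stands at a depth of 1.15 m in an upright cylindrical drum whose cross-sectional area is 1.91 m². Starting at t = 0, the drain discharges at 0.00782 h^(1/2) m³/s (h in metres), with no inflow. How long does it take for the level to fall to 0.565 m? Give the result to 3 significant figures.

A dh/dt = −Q_out = −0.00782 √h.
Separate and integrate: 2(√h − √h₀) = −(0.00782/A) t.
t = 2A(√h₀ − √h)/0.00782 = 2·1.91·(√1.15 − √0.565)/0.00782
  = 3.8200 × (1.0724 − 0.75166) / 0.00782 = 156.67 s.

157 s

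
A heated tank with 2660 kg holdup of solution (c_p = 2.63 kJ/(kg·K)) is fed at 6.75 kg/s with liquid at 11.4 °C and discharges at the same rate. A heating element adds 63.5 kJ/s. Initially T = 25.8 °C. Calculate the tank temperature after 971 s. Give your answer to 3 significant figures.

15.9 °C

M c_p dT/dt = ṁ c_p (T_in − T) + Q̇.
Rearrange: dT/dt = (T_ss − T)/τ with τ = M/ṁ = 394.07 s and T_ss = T_in + Q̇/(ṁ c_p) = 14.977 °C.
This is linear first-order; T(t) = T_ss + (T₀ − T_ss) e^(−t/τ).
T(971) = 14.977 + (10.823)·e^(−971/394.07) = 14.977 + (10.823)·0.085094 = 15.898 °C.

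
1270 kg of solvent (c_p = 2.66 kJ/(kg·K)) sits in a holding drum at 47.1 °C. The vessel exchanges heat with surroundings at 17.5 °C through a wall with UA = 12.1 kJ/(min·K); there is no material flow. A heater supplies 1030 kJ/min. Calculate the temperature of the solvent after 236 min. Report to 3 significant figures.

78.8 °C

Lumped-capacitance energy balance: M c_p dT/dt = UA(T_amb − T) + Q̇.
dT/dt = (T_ss − T)/τ with T_ss = T_amb + Q̇/UA = 17.5 + 1030/12.1 = 102.62 °C, τ = M c_p/UA = 1270·2.66/12.1 = 279.19 min.
T approaches T_ss exponentially: T(t) = T_ss + (T₀ − T_ss) e^(−t/τ).
T(236) = 102.62 + (-55.524)·0.42943 = 78.780 °C.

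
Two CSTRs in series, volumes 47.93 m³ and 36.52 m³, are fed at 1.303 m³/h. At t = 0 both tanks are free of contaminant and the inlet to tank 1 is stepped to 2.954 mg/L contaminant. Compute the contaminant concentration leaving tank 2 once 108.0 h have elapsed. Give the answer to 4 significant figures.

2.496 mg/L

Each tank obeys Vᵢ dCᵢ/dt = Q(Cᵢ₋₁ − Cᵢ), so τᵢ = Vᵢ/Q.
τ₁ = 47.93/1.303 = 36.7843 h; τ₂ = 36.52/1.303 = 28.0276 h.
Tank 1: C₁ = C_in(1 − e^(−t/τ₁)). Tank 2 (τ₁ ≠ τ₂): C₂ = C_in[1 − (τ₁ e^(−t/τ₁) − τ₂ e^(−t/τ₂))/(τ₁ − τ₂)].
At t = 108.0: e^(−t/τ₁) = 0.0530759, e^(−t/τ₂) = 0.0212088.
C₂ = 2.954·[1 − (36.7843·0.0530759 − 28.0276·0.0212088)/(8.75672)] = 2.954·0.844927 = 2.49591 mg/L.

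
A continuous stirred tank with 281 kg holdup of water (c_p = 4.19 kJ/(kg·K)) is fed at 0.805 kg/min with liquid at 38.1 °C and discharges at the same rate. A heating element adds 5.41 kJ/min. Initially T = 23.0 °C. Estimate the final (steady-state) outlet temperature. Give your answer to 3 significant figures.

39.7 °C

Energy balance: M c_p dT/dt = ṁ c_p (T_in − T) + 5.41.
At steady state dT/dt = 0 ⇒ T_ss = T_in + Q̇/(ṁ c_p) = 38.1 + 5.41/(0.805·4.19) = 39.704 °C.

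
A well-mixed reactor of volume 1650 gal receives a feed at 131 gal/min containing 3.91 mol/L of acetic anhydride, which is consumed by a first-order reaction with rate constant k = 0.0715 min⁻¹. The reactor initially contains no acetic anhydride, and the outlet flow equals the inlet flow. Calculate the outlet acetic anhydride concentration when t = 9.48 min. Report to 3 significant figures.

1.57 mol/L

Species balance: V dC/dt = Q C_in − Q C − k V C.
dC/dt = (Q/V) C_in − (Q/V + k) C; effective rate a = Q/V + k = 0.079394 + 0.0715 = 0.15089 min⁻¹.
C_ss = Q C_in/(Q + kV) = 2.0573 mol/L; C(t) = C_ss + (C₀ − C_ss) e^(−a t).
C(9.48) = 2.0573 + (-2.0573)·e^(−0.15089·9.48) = 2.0573 + (-2.0573)·0.23920 = 1.5652 mol/L.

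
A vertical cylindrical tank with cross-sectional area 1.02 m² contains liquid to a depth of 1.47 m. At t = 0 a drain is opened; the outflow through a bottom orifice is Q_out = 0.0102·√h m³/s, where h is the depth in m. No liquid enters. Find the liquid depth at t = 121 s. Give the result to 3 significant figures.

0.369 m

With no inflow, A dh/dt = −0.0102 √h.
∫ h^(−1/2) dh = −(0.0102/A) ∫ dt, giving 2√h = 2√h₀ − (0.0102/A) t.
√h = √1.47 − 0.0102·121/(2·1.02) = 1.2124 − 0.60500 = 0.60744.
h = 0.60744² = 0.36898 m.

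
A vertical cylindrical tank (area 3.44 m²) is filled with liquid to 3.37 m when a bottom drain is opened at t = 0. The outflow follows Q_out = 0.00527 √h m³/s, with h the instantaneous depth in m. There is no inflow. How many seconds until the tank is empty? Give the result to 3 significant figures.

2400 s

Mass balance (ρ constant): A dh/dt = −0.00527 √h.
∫ h^(−1/2) dh = −(0.00527/A) ∫ dt, giving 2√h = 2√h₀ − (0.00527/A) t.
Set h = 0: 2√h₀ = (0.00527/A) t_empty ⇒ t_empty = 2A√h₀/0.00527.
t_empty = 2·3.44·√3.37/0.00527 = 6.8800·1.8358/0.00527 = 2396.6 s.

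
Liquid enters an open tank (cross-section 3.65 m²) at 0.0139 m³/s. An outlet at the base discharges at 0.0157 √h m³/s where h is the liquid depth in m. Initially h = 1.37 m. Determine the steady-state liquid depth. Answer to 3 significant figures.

A dh/dt = Q_in − 0.0157 √h. Steady state requires inflow = outflow:
Q_in = 0.0157 √h_ss ⇒ √h_ss = 0.0139/0.0157 = 0.88535.
h_ss = 0.88535² = 0.78385 m. (Since h₀ = 1.37 m > h_ss, the level will fall toward this value.)

0.784 m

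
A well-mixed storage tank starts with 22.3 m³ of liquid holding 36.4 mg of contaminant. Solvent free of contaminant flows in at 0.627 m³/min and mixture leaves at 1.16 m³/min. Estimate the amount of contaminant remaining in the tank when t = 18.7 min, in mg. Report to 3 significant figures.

Let m(t) be the amount of contaminant. Volume: V(t) = V₀ + (Q_in − Q_out) t = 22.3 − 0.53300 t; V(18.7) = 12.333 m³.
No contaminant enters, so dm/dt = −Q_out · (m/V).
dm/m = −Q_out dt/(V₀ − 0.53300 t); integrating gives ln(m/m₀) = −(Q_out/(Q_in−Q_out)) ln(V/V₀).
m = m₀ (V₀/V)^(Q_out/(Q_in−Q_out)) = 36.4 × (22.3/12.333)^(-2.1764) = 10.029 mg.

10.0 mg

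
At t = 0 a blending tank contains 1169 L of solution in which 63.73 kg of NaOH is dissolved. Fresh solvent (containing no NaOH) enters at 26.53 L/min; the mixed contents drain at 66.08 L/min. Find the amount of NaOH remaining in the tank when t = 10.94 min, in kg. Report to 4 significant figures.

29.44 kg

Total volume: dV/dt = Q_in − Q_out = -39.5500 L/min, so V(t) = 1169 − 39.5500 t and V(10.94) = 736.323 L.
Species balance (pure solvent in): dm/dt = −Q_out · m/V(t).
Separate: dm/m = −Q_out dt/V(t) ⇒ ln(m/m₀) = −(Q_out/(Q_in−Q_out)) ln(V/V₀).
m = m₀ (V₀/V)^(Q_out/(Q_in−Q_out)) = 63.73 × (1169/736.323)^(-1.67080) = 29.4400 kg.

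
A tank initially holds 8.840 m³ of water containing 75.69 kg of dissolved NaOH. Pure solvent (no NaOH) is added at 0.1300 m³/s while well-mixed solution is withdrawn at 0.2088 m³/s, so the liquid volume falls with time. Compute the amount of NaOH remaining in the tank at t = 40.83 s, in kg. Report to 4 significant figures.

22.82 kg

Let m(t) be the amount of NaOH. Volume: V(t) = V₀ + (Q_in − Q_out) t = 8.840 − 0.0788000 t; V(40.83) = 5.62260 m³.
Solute balance: dm/dt = 0 − Q_out C = −Q_out m/V(t).
dm/m = −Q_out dt/(V₀ − 0.0788000 t); integrating gives ln(m/m₀) = −(Q_out/(Q_in−Q_out)) ln(V/V₀).
m = m₀ (V₀/V)^(Q_out/(Q_in−Q_out)) = 75.69 × (8.840/5.62260)^(-2.64975) = 22.8204 kg.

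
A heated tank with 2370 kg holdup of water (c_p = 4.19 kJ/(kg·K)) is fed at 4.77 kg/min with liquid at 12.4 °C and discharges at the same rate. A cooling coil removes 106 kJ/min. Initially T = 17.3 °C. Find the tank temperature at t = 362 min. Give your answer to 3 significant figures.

12.0 °C

Energy balance: M c_p dT/dt = ṁ c_p (T_in − T) − 106.
Rearrange: dT/dt = (T_ss − T)/τ with τ = M/ṁ = 496.86 min and T_ss = T_in − Q̇/(ṁ c_p) = 7.0964 °C.
Integrating: T(t) = T_ss + (T₀ − T_ss) e^(−t/τ).
T(362) = 7.0964 + (10.204)·e^(−362/496.86) = 7.0964 + (10.204)·0.48259 = 12.021 °C.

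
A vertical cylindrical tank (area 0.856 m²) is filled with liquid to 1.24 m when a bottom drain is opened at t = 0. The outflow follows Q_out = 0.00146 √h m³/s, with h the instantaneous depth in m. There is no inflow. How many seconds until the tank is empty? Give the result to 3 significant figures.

1310 s

With no inflow, A dh/dt = −0.00146 √h.
Separate and integrate: 2(√h − √h₀) = −(0.00146/A) t.
Set h = 0: 2√h₀ = (0.00146/A) t_empty ⇒ t_empty = 2A√h₀/0.00146.
t_empty = 2·0.856·√1.24/0.00146 = 1.7120·1.1136/0.00146 = 1305.8 s.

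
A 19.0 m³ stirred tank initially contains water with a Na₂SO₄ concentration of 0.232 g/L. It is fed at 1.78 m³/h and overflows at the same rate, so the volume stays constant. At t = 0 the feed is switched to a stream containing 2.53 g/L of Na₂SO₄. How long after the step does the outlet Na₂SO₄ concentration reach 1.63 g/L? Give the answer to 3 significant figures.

10.0 h

Unsteady species balance (constant V, well mixed): V dC/dt = Q(C_in − C), so τ = V/Q = 10.674 h.
C(t) = C_in + (C₀ − C_in) e^(−t/τ). Set C = 1.63 and solve for t:
e^(−t/τ) = (C − C_in)/(C₀ − C_in) = (1.63 − 2.53)/(0.232 − 2.53) = 0.39164
t = −τ ln(…) = 10.674 × 0.93740 = 10.006 h.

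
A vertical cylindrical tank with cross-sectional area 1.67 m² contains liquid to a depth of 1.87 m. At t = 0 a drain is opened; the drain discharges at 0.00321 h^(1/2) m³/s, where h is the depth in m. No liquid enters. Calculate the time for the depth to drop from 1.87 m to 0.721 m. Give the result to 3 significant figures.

539 s

A dh/dt = −Q_out = −0.00321 √h.
This is separable: 2 d(√h)/dt = −0.00321/A, so √h = √h₀ − (0.00321/(2A)) t.
t = 2A(√h₀ − √h)/0.00321 = 2·1.67·(√1.87 − √0.721)/0.00321
  = 3.3400 × (1.3675 − 0.84912) / 0.00321 = 539.36 s.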